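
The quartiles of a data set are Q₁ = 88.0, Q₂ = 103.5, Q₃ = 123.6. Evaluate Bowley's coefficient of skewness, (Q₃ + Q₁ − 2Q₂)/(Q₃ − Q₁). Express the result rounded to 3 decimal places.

numerator: Q₃ + Q₁ − 2Q₂ = 123.6 + 88.0 − 2×103.5 = 4.6000
denominator: Q₃ − Q₁ = 123.6 − 88.0 = 35.6000
Bowley skewness = 4.6000 / 35.6000 ≈ 0.129

0.129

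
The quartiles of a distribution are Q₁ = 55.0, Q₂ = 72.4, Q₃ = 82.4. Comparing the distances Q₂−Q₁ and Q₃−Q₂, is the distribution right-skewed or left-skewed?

left-skewed

Q₂ − Q₁ = 17.4;  Q₃ − Q₂ = 10.0
Q₂ − Q₁ > Q₃ − Q₂ ⇒ the lower half is more spread out ⇒ left-skewed.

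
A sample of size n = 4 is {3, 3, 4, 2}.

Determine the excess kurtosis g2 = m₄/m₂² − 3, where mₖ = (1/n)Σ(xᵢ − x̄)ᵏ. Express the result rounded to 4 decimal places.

x̄ = 3.0000
Σ(xᵢ − x̄)² = 2.0000 ⇒ m₂ = 0.50000
Σ(xᵢ − x̄)⁴ = 2.0000 ⇒ m₄ = 0.50000
m₂² = 0.25000
g2 = m₄/m₂² − 3 = 2.00000 − 3 ≈ -1.0000

-1.0000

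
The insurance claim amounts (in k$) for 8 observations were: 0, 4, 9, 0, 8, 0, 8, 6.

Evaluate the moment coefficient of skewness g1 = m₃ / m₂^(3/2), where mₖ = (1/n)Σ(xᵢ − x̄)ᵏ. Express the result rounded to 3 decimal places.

x̄ = (0 + 4 + 9 + 0 + 8 + 0 + 8 + 6) / 8 = 4.3750
deviations (xᵢ − x̄): -4.3750, -0.3750, 4.6250, -4.3750, 3.6250, -4.3750, 3.6250, 1.6250
Σ(xᵢ − x̄)² = 107.8750 ⇒ m₂ = 107.8750/8 = 13.48438
Σ(xᵢ − x̄)³ = -52.7813 ⇒ m₃ = -52.7813/8 = -6.59766
m₂^(3/2) = 13.48438^(1.5) = 49.51608
g1 = m₃ / m₂^(3/2) = -6.59766 / 49.51608 ≈ -0.133

-0.133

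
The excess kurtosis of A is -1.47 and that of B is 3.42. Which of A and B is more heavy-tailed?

Higher excess kurtosis ⇒ heavier tails relative to the normal distribution.
-1.47 vs 3.42: the larger is 3.42, so B has heavier tails. (B is leptokurtic — heavier-than-normal tails; the other is platykurtic.)

B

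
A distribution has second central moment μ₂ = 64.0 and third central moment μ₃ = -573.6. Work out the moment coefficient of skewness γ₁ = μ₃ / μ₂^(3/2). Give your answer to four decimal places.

-1.1203

σ = √μ₂ = √64.0 = 8.00000
σ³ = μ₂^(3/2) = 512.00000
γ₁ = μ₃/σ³ = -573.6 / 512.00000 ≈ -1.1203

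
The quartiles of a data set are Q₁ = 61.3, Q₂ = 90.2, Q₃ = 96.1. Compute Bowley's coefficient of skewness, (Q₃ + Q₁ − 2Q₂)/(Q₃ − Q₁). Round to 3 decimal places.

numerator: Q₃ + Q₁ − 2Q₂ = 96.1 + 61.3 − 2×90.2 = -23.0000
denominator: Q₃ − Q₁ = 96.1 − 61.3 = 34.8000
Bowley skewness = -23.0000 / 34.8000 ≈ -0.661

-0.661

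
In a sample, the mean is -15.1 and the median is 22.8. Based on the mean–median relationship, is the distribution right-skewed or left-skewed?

mean − median = -15.1 − 22.8 = -37.9
mean < median ⇒ the longer tail is on the left ⇒ left-skewed (negatively skewed).

left-skewed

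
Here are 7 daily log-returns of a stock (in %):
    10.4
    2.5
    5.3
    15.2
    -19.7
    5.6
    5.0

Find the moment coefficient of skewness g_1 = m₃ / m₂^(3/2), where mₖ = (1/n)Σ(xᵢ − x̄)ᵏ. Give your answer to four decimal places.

-1.3949

x̄ = (10.4 + 2.5 + 5.3 + 15.2 - 19.7 + 5.6 + 5.0) / 7 = 3.4714
deviations (xᵢ − x̄): 6.9286, -0.9714, 1.8286, 11.7286, -23.1714, 2.1286, 1.5286
Σ(xᵢ − x̄)² = 733.6343 ⇒ m₂ = 733.6343/7 = 104.80490
Σ(xᵢ − x̄)³ = -10476.6949 ⇒ m₃ = -10476.6949/7 = -1496.67070
m₂^(3/2) = 104.80490^(1.5) = 1072.93242
g_1 = m₃ / m₂^(3/2) = -1496.67070 / 1072.93242 ≈ -1.3949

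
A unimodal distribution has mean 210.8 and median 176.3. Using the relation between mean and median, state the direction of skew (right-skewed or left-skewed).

mean − median = 210.8 − 176.3 = 34.5
mean > median ⇒ the longer tail is on the right ⇒ right-skewed (positively skewed).

right-skewed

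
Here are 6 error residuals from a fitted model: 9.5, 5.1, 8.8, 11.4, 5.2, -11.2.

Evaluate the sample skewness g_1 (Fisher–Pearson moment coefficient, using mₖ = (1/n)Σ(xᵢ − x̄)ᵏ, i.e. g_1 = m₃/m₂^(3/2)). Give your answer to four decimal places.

x̄ = (9.5 + 5.1 + 8.8 + 11.4 + 5.2 - 11.2) / 6 = 4.8000
deviations (xᵢ − x̄): 4.7000, 0.3000, 4.0000, 6.6000, 0.4000, -16.0000
Σ(xᵢ − x̄)² = 337.9000 ⇒ m₂ = 337.9000/6 = 56.31667
Σ(xᵢ − x̄)³ = -3640.5900 ⇒ m₃ = -3640.5900/6 = -606.76500
m₂^(3/2) = 56.31667^(1.5) = 422.62522
g_1 = m₃ / m₂^(3/2) = -606.76500 / 422.62522 ≈ -1.4357

-1.4357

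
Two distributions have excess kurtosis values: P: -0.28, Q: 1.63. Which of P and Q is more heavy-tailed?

Higher excess kurtosis ⇒ heavier tails relative to the normal distribution.
-0.28 vs 1.63: the larger is 1.63, so Q has heavier tails. (Q is leptokurtic — heavier-than-normal tails; the other is platykurtic.)

Q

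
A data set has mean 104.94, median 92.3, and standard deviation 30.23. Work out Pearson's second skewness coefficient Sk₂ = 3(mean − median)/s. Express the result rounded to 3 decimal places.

1.254

Sk₂ = 3(104.94 − 92.3) / 30.23 = 3 × 12.6400 / 30.23
    = 37.9200 / 30.23 ≈ 1.254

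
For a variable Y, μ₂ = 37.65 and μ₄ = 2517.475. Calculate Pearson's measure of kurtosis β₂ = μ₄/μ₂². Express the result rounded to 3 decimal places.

μ₂² = 37.65² = 1417.52250
μ₄/μ₂² = 2517.475 / 1417.52250 = 1.77597
β₂ ≈ 1.776

1.776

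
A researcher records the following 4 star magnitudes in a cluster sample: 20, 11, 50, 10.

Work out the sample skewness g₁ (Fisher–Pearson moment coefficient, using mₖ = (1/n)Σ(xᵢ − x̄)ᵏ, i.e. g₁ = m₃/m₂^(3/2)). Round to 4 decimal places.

0.9700

x̄ = (20 + 11 + 50 + 10) / 4 = 22.7500
deviations (xᵢ − x̄): -2.7500, -11.7500, 27.2500, -12.7500
Σ(xᵢ − x̄)² = 1050.7500 ⇒ m₂ = 1050.7500/4 = 262.68750
Σ(xᵢ − x̄)³ = 16519.1250 ⇒ m₃ = 16519.1250/4 = 4129.78125
m₂^(3/2) = 262.68750^(1.5) = 4257.54367
g₁ = m₃ / m₂^(3/2) = 4129.78125 / 4257.54367 ≈ 0.9700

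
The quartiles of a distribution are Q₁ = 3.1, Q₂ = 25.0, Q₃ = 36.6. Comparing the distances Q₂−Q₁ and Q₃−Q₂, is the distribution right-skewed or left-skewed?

Q₂ − Q₁ = 21.9;  Q₃ − Q₂ = 11.6
Q₂ − Q₁ > Q₃ − Q₂ ⇒ the lower half is more spread out ⇒ left-skewed.

left-skewed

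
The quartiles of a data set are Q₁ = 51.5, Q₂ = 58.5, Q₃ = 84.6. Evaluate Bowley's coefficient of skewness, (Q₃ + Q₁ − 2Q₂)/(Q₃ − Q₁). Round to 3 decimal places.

0.577

numerator: Q₃ + Q₁ − 2Q₂ = 84.6 + 51.5 − 2×58.5 = 19.1000
denominator: Q₃ − Q₁ = 84.6 − 51.5 = 33.1000
Bowley skewness = 19.1000 / 33.1000 ≈ 0.577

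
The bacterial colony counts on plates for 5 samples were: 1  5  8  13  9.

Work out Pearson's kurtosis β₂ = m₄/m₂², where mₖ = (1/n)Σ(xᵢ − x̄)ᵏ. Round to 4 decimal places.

2.0246

x̄ = 7.2000
Σ(xᵢ − x̄)² = 80.8000 ⇒ m₂ = 16.16000
Σ(xᵢ − x̄)⁴ = 2643.6160 ⇒ m₄ = 528.72320
m₂² = 261.14560
β₂ = m₄/m₂² = 528.72320 / 261.14560 ≈ 2.0246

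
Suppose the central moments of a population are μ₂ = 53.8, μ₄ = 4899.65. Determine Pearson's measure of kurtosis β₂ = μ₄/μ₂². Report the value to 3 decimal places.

μ₂² = 53.8² = 2894.44000
μ₄/μ₂² = 4899.65 / 2894.44000 = 1.69278
β₂ ≈ 1.693

1.693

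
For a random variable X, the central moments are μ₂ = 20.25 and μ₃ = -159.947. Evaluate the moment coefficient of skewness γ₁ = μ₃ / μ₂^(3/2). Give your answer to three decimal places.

σ = √μ₂ = √20.25 = 4.50000
σ³ = μ₂^(3/2) = 91.12500
γ₁ = μ₃/σ³ = -159.947 / 91.12500 ≈ -1.755

-1.755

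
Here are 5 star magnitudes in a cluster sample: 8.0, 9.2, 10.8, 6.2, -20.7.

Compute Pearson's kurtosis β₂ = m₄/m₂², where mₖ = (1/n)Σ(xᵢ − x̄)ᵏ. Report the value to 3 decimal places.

3.169

x̄ = 2.7000
Σ(xᵢ − x̄)² = 695.7600 ⇒ m₂ = 139.15200
Σ(xᵢ − x̄)⁴ = 306850.7988 ⇒ m₄ = 61370.15976
m₂² = 19363.27910
β₂ = m₄/m₂² = 61370.15976 / 19363.27910 ≈ 3.169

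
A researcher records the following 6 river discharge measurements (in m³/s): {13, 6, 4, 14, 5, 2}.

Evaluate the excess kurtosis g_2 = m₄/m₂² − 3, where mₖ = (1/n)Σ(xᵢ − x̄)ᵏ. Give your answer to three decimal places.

-1.433

x̄ = 7.3333
Σ(xᵢ − x̄)² = 123.3333 ⇒ m₂ = 20.55556
Σ(xᵢ − x̄)⁴ = 3971.7778 ⇒ m₄ = 661.96296
m₂² = 422.53086
g_2 = m₄/m₂² − 3 = 1.56666 − 3 ≈ -1.433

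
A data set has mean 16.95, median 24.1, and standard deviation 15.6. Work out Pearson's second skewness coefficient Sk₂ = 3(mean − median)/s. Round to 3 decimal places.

Sk₂ = 3(16.95 − 24.1) / 15.6 = 3 × -7.1500 / 15.6
    = -21.4500 / 15.6 ≈ -1.375

-1.375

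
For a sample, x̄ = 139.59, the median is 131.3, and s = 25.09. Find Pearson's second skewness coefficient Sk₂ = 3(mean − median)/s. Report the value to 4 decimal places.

Sk₂ = 3(139.59 − 131.3) / 25.09 = 3 × 8.2900 / 25.09
    = 24.8700 / 25.09 ≈ 0.9912

0.9912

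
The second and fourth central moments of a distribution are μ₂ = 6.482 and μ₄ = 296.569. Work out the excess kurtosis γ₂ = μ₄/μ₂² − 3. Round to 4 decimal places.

4.0584

μ₂² = 6.482² = 42.01632
μ₄/μ₂² = 296.569 / 42.01632 = 7.05842
γ₂ = 7.05842 − 3 ≈ 4.0584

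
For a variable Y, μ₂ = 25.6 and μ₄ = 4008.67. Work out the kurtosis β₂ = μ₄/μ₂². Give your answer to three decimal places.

μ₂² = 25.6² = 655.36000
μ₄/μ₂² = 4008.67 / 655.36000 = 6.11674
β₂ ≈ 6.117

6.117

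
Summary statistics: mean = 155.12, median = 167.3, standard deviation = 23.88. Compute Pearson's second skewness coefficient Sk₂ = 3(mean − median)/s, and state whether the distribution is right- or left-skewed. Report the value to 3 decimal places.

Sk₂ = 3(155.12 − 167.3) / 23.88 = 3 × -12.1800 / 23.88
    = -36.5400 / 23.88 ≈ -1.530
Sk₂ < 0 ⇒ mean < median ⇒ left-skewed (negative skew).

-1.530, left-skewed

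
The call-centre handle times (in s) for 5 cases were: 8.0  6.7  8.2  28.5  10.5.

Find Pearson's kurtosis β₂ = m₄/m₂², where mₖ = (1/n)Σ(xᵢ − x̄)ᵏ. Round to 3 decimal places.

3.136

x̄ = 12.3800
Σ(xᵢ − x̄)² = 332.3080 ⇒ m₂ = 66.46160
Σ(xᵢ − x̄)⁴ = 69250.9896 ⇒ m₄ = 13850.19792
m₂² = 4417.14427
β₂ = m₄/m₂² = 13850.19792 / 4417.14427 ≈ 3.136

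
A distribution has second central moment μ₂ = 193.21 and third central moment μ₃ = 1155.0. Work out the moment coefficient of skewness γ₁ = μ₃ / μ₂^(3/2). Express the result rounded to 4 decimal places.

0.4301

σ = √μ₂ = √193.21 = 13.90000
σ³ = μ₂^(3/2) = 2685.61900
γ₁ = μ₃/σ³ = 1155.0 / 2685.61900 ≈ 0.4301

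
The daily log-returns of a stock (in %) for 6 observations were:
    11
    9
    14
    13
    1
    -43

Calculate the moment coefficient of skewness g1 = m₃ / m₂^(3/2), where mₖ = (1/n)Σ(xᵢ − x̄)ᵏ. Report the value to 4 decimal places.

-1.6232

x̄ = (11 + 9 + 14 + 13 + 1 - 43) / 6 = 0.8333
deviations (xᵢ − x̄): 10.1667, 8.1667, 13.1667, 12.1667, 0.1667, -43.8333
Σ(xᵢ − x̄)² = 2412.8333 ⇒ m₂ = 2412.8333/6 = 402.13889
Σ(xᵢ − x̄)³ = -78540.5556 ⇒ m₃ = -78540.5556/6 = -13090.09259
m₂^(3/2) = 402.13889^(1.5) = 8064.25237
g1 = m₃ / m₂^(3/2) = -13090.09259 / 8064.25237 ≈ -1.6232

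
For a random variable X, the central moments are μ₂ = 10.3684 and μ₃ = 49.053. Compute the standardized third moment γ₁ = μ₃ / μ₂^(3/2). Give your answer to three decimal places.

1.469

σ = √μ₂ = √10.3684 = 3.22000
σ³ = μ₂^(3/2) = 33.38625
γ₁ = μ₃/σ³ = 49.053 / 33.38625 ≈ 1.469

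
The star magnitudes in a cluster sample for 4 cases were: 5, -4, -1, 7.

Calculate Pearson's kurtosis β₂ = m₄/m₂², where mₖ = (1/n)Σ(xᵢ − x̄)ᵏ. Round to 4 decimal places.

1.3039

x̄ = 1.7500
Σ(xᵢ − x̄)² = 78.7500 ⇒ m₂ = 19.68750
Σ(xᵢ − x̄)⁴ = 2021.5781 ⇒ m₄ = 505.39453
m₂² = 387.59766
β₂ = m₄/m₂² = 505.39453 / 387.59766 ≈ 1.3039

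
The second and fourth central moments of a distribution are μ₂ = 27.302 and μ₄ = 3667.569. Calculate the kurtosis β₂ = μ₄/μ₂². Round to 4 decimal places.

4.9203

μ₂² = 27.302² = 745.39920
μ₄/μ₂² = 3667.569 / 745.39920 = 4.92027
β₂ ≈ 4.9203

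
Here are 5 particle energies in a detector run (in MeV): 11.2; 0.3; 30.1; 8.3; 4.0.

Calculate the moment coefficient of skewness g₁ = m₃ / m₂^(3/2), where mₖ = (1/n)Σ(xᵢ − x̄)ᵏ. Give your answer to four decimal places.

1.0349

x̄ = (11.2 + 0.3 + 30.1 + 8.3 + 4.0) / 5 = 10.7800
deviations (xᵢ − x̄): 0.4200, -10.4800, 19.3200, -2.4800, -6.7800
Σ(xᵢ − x̄)² = 535.3880 ⇒ m₂ = 535.3880/5 = 107.07760
Σ(xᵢ − x̄)³ = 5733.5623 ⇒ m₃ = 5733.5623/5 = 1146.71246
m₂^(3/2) = 107.07760^(1.5) = 1108.02088
g₁ = m₃ / m₂^(3/2) = 1146.71246 / 1108.02088 ≈ 1.0349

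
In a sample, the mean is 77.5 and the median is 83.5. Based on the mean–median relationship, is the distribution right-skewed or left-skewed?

left-skewed

mean − median = 77.5 − 83.5 = -6.0
mean < median ⇒ the longer tail is on the left ⇒ left-skewed (negatively skewed).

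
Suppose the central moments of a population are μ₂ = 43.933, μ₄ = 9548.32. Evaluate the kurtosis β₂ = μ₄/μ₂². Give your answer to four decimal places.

4.9470

μ₂² = 43.933² = 1930.10849
μ₄/μ₂² = 9548.32 / 1930.10849 = 4.94704
β₂ ≈ 4.9470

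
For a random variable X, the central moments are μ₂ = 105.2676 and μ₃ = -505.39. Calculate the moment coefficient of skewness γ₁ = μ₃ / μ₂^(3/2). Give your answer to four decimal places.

σ = √μ₂ = √105.2676 = 10.26000
σ³ = μ₂^(3/2) = 1080.04558
γ₁ = μ₃/σ³ = -505.39 / 1080.04558 ≈ -0.4679

-0.4679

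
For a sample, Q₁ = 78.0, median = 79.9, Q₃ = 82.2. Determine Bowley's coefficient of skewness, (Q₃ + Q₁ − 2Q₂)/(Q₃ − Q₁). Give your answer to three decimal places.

numerator: Q₃ + Q₁ − 2Q₂ = 82.2 + 78.0 − 2×79.9 = 0.4000
denominator: Q₃ − Q₁ = 82.2 − 78.0 = 4.2000
Bowley skewness = 0.4000 / 4.2000 ≈ 0.095

0.095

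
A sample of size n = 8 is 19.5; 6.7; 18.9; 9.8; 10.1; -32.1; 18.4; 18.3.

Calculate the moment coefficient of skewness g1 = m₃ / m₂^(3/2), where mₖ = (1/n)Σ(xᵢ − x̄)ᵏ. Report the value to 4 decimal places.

-1.9041

x̄ = (19.5 + 6.7 + 18.9 + 9.8 + 10.1 - 32.1 + 18.4 + 18.3) / 8 = 8.7000
deviations (xᵢ − x̄): 10.8000, -2.0000, 10.2000, 1.1000, 1.4000, -40.8000, 9.7000, 9.6000
Σ(xᵢ − x̄)² = 2078.7400 ⇒ m₂ = 2078.7400/8 = 259.84250
Σ(xᵢ − x̄)³ = -63802.9080 ⇒ m₃ = -63802.9080/8 = -7975.36350
m₂^(3/2) = 259.84250^(1.5) = 4188.56519
g1 = m₃ / m₂^(3/2) = -7975.36350 / 4188.56519 ≈ -1.9041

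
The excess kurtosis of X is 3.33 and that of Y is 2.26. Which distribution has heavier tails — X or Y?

X

Higher excess kurtosis ⇒ heavier tails relative to the normal distribution.
3.33 vs 2.26: the larger is 3.33, so X has heavier tails.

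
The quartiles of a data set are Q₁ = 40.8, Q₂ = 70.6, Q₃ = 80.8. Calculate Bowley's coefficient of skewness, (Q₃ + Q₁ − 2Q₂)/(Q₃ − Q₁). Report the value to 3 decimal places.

-0.490

numerator: Q₃ + Q₁ − 2Q₂ = 80.8 + 40.8 − 2×70.6 = -19.6000
denominator: Q₃ − Q₁ = 80.8 − 40.8 = 40.0000
Bowley skewness = -19.6000 / 40.0000 ≈ -0.490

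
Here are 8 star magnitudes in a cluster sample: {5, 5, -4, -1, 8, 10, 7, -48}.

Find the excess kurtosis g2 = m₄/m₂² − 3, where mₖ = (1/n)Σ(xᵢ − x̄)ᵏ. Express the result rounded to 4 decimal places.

x̄ = -2.2500
Σ(xᵢ − x̄)² = 2543.5000 ⇒ m₂ = 317.93750
Σ(xᵢ − x̄)⁴ = 4427325.9063 ⇒ m₄ = 553415.73828
m₂² = 101084.25391
g2 = m₄/m₂² − 3 = 5.47480 − 3 ≈ 2.4748

2.4748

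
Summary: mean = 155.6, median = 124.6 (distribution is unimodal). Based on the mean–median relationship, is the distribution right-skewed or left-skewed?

right-skewed

mean − median = 155.6 − 124.6 = 31.0
mean > median ⇒ the longer tail is on the right ⇒ right-skewed (positively skewed).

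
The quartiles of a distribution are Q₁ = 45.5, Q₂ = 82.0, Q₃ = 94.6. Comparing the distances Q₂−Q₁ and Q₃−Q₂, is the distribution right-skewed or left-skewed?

left-skewed

Q₂ − Q₁ = 36.5;  Q₃ − Q₂ = 12.6
Q₂ − Q₁ > Q₃ − Q₂ ⇒ the lower half is more spread out ⇒ left-skewed.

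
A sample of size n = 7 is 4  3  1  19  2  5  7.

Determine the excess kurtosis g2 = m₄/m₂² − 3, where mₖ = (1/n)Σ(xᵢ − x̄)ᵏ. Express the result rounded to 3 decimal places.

x̄ = 5.8571
Σ(xᵢ − x̄)² = 224.8571 ⇒ m₂ = 32.12245
Σ(xᵢ − x̄)⁴ = 30695.9708 ⇒ m₄ = 4385.13869
m₂² = 1031.85173
g2 = m₄/m₂² − 3 = 4.24978 − 3 ≈ 1.250

1.250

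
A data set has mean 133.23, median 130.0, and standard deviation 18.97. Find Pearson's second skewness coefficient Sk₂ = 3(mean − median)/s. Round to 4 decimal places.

Sk₂ = 3(133.23 − 130.0) / 18.97 = 3 × 3.2300 / 18.97
    = 9.6900 / 18.97 ≈ 0.5108

0.5108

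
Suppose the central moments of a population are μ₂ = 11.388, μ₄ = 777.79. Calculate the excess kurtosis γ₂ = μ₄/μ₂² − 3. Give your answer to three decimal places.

μ₂² = 11.388² = 129.68654
μ₄/μ₂² = 777.79 / 129.68654 = 5.99746
γ₂ = 5.99746 − 3 ≈ 2.997

2.997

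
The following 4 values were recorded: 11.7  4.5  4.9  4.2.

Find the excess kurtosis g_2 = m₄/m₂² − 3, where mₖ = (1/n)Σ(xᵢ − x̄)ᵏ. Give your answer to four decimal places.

-0.6838

x̄ = 6.3250
Σ(xᵢ − x̄)² = 38.7675 ⇒ m₂ = 9.69187
Σ(xᵢ − x̄)⁴ = 870.2756 ⇒ m₄ = 217.56890
m₂² = 93.93244
g_2 = m₄/m₂² − 3 = 2.31623 − 3 ≈ -0.6838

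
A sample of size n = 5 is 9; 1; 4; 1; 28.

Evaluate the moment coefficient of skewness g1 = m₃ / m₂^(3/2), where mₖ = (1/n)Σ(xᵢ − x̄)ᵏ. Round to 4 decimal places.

1.2167

x̄ = (9 + 1 + 4 + 1 + 28) / 5 = 8.6000
deviations (xᵢ − x̄): 0.4000, -7.6000, -4.6000, -7.6000, 19.4000
Σ(xᵢ − x̄)² = 513.2000 ⇒ m₂ = 513.2000/5 = 102.64000
Σ(xᵢ − x̄)³ = 6326.1600 ⇒ m₃ = 6326.1600/5 = 1265.23200
m₂^(3/2) = 102.64000^(1.5) = 1039.86022
g1 = m₃ / m₂^(3/2) = 1265.23200 / 1039.86022 ≈ 1.2167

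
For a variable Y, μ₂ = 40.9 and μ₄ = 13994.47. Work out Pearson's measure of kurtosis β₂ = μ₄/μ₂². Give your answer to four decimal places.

μ₂² = 40.9² = 1672.81000
μ₄/μ₂² = 13994.47 / 1672.81000 = 8.36585
β₂ ≈ 8.3658

8.3658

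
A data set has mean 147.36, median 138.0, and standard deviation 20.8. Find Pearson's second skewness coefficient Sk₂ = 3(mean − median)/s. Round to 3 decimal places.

1.350

Sk₂ = 3(147.36 − 138.0) / 20.8 = 3 × 9.3600 / 20.8
    = 28.0800 / 20.8 ≈ 1.350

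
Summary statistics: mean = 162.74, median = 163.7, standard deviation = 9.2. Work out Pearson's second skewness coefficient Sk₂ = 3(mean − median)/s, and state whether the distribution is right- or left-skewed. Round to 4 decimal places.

Sk₂ = 3(162.74 − 163.7) / 9.2 = 3 × -0.9600 / 9.2
    = -2.8800 / 9.2 ≈ -0.3130
Sk₂ < 0 ⇒ mean < median ⇒ left-skewed (negative skew).

-0.3130, left-skewed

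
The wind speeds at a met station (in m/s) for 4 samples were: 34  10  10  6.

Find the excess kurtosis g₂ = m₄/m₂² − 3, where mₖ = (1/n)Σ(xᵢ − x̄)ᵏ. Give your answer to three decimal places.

x̄ = 15.0000
Σ(xᵢ − x̄)² = 492.0000 ⇒ m₂ = 123.00000
Σ(xᵢ − x̄)⁴ = 138132.0000 ⇒ m₄ = 34533.00000
m₂² = 15129.00000
g₂ = m₄/m₂² − 3 = 2.28257 − 3 ≈ -0.717

-0.717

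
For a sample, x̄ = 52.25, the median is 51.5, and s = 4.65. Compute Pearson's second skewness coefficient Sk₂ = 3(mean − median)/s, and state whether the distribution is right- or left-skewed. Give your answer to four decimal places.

Sk₂ = 3(52.25 − 51.5) / 4.65 = 3 × 0.7500 / 4.65
    = 2.2500 / 4.65 ≈ 0.4839
Sk₂ > 0 ⇒ mean > median ⇒ right-skewed (positive skew).

0.4839, right-skewed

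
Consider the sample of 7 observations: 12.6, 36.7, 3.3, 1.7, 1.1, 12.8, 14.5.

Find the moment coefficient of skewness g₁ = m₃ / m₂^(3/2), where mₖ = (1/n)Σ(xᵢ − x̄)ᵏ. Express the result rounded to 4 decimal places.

1.1945

x̄ = (12.6 + 36.7 + 3.3 + 1.7 + 1.1 + 12.8 + 14.5) / 7 = 11.8143
deviations (xᵢ − x̄): 0.7857, 24.8857, -8.5143, -10.1143, -10.7143, 0.9857, 2.6857
Σ(xᵢ − x̄)² = 917.6886 ⇒ m₂ = 917.6886/7 = 131.09837
Σ(xᵢ − x̄)³ = 12550.6455 ⇒ m₃ = 12550.6455/7 = 1792.94935
m₂^(3/2) = 131.09837^(1.5) = 1501.05265
g₁ = m₃ / m₂^(3/2) = 1792.94935 / 1501.05265 ≈ 1.1945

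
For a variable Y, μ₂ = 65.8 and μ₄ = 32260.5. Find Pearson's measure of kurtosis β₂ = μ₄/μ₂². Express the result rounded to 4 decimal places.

μ₂² = 65.8² = 4329.64000
μ₄/μ₂² = 32260.5 / 4329.64000 = 7.45108
β₂ ≈ 7.4511

7.4511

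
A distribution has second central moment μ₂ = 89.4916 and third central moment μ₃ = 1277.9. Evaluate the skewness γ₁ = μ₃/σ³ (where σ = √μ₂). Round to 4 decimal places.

σ = √μ₂ = √89.4916 = 9.46000
σ³ = μ₂^(3/2) = 846.59054
γ₁ = μ₃/σ³ = 1277.9 / 846.59054 ≈ 1.5095

1.5095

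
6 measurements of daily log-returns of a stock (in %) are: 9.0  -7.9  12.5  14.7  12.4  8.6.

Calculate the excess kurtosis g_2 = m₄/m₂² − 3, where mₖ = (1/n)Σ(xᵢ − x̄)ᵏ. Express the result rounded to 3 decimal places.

0.662

x̄ = 8.2167
Σ(xᵢ − x̄)² = 338.3883 ⇒ m₂ = 56.39806
Σ(xᵢ − x̄)⁴ = 69878.5678 ⇒ m₄ = 11646.42797
m₂² = 3180.74067
g_2 = m₄/m₂² − 3 = 3.66155 − 3 ≈ 0.662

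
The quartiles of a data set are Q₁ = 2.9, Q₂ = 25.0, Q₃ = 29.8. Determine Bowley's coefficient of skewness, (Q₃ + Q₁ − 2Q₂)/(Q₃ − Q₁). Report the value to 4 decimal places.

-0.6431

numerator: Q₃ + Q₁ − 2Q₂ = 29.8 + 2.9 − 2×25.0 = -17.3000
denominator: Q₃ − Q₁ = 29.8 − 2.9 = 26.9000
Bowley skewness = -17.3000 / 26.9000 ≈ -0.6431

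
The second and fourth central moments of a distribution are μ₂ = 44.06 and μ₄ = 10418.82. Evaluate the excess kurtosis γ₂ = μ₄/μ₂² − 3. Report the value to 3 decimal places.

2.367

μ₂² = 44.06² = 1941.28360
μ₄/μ₂² = 10418.82 / 1941.28360 = 5.36697
γ₂ = 5.36697 − 3 ≈ 2.367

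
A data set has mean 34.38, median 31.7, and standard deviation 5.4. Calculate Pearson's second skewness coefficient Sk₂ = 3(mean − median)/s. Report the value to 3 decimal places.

1.489

Sk₂ = 3(34.38 − 31.7) / 5.4 = 3 × 2.6800 / 5.4
    = 8.0400 / 5.4 ≈ 1.489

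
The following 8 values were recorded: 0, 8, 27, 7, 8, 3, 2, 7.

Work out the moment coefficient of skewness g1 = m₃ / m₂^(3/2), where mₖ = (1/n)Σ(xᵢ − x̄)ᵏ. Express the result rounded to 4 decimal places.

x̄ = (0 + 8 + 27 + 7 + 8 + 3 + 2 + 7) / 8 = 7.7500
deviations (xᵢ − x̄): -7.7500, 0.2500, 19.2500, -0.7500, 0.2500, -4.7500, -5.7500, -0.7500
Σ(xᵢ − x̄)² = 487.5000 ⇒ m₂ = 487.5000/8 = 60.93750
Σ(xᵢ − x̄)³ = 6369.7500 ⇒ m₃ = 6369.7500/8 = 796.21875
m₂^(3/2) = 60.93750^(1.5) = 475.69321
g1 = m₃ / m₂^(3/2) = 796.21875 / 475.69321 ≈ 1.6738

1.6738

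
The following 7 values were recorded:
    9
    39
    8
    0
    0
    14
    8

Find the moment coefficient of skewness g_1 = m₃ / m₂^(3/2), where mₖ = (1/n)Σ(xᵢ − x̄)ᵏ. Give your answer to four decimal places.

x̄ = (9 + 39 + 8 + 0 + 0 + 14 + 8) / 7 = 11.1429
deviations (xᵢ − x̄): -2.1429, 27.8571, -3.1429, -11.1429, -11.1429, 2.8571, -3.1429
Σ(xᵢ − x̄)² = 1056.8571 ⇒ m₂ = 1056.8571/7 = 150.97959
Σ(xᵢ − x̄)³ = 18802.0408 ⇒ m₃ = 18802.0408/7 = 2686.00583
m₂^(3/2) = 150.97959^(1.5) = 1855.14291
g_1 = m₃ / m₂^(3/2) = 2686.00583 / 1855.14291 ≈ 1.4479

1.4479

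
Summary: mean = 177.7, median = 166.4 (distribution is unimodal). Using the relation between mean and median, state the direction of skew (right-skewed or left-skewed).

right-skewed

mean − median = 177.7 − 166.4 = 11.3
mean > median ⇒ the longer tail is on the right ⇒ right-skewed (positively skewed).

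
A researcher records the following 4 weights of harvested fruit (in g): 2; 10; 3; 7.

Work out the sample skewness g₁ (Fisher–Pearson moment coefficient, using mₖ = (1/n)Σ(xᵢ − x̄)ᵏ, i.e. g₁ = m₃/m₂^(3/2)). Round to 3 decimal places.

x̄ = (2 + 10 + 3 + 7) / 4 = 5.5000
deviations (xᵢ − x̄): -3.5000, 4.5000, -2.5000, 1.5000
Σ(xᵢ − x̄)² = 41.0000 ⇒ m₂ = 41.0000/4 = 10.25000
Σ(xᵢ − x̄)³ = 36.0000 ⇒ m₃ = 36.0000/4 = 9.00000
m₂^(3/2) = 10.25000^(1.5) = 32.81601
g₁ = m₃ / m₂^(3/2) = 9.00000 / 32.81601 ≈ 0.274

0.274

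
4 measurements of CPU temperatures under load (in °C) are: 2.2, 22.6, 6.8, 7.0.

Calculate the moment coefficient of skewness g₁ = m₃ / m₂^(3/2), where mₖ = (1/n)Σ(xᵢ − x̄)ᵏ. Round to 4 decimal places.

x̄ = (2.2 + 22.6 + 6.8 + 7.0) / 4 = 9.6500
deviations (xᵢ − x̄): -7.4500, 12.9500, -2.8500, -2.6500
Σ(xᵢ − x̄)² = 238.3500 ⇒ m₂ = 238.3500/4 = 59.58750
Σ(xᵢ − x̄)³ = 1716.4950 ⇒ m₃ = 1716.4950/4 = 429.12375
m₂^(3/2) = 59.58750^(1.5) = 459.97343
g₁ = m₃ / m₂^(3/2) = 429.12375 / 459.97343 ≈ 0.9329

0.9329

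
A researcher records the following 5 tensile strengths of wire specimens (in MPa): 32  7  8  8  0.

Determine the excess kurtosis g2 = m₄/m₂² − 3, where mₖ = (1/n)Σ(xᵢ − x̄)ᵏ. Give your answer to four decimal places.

-0.0505

x̄ = 11.0000
Σ(xᵢ − x̄)² = 596.0000 ⇒ m₂ = 119.20000
Σ(xᵢ − x̄)⁴ = 209540.0000 ⇒ m₄ = 41908.00000
m₂² = 14208.64000
g2 = m₄/m₂² − 3 = 2.94947 − 3 ≈ -0.0505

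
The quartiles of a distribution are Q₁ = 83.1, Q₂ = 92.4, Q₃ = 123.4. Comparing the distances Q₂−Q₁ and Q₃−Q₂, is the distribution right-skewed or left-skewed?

Q₂ − Q₁ = 9.3;  Q₃ − Q₂ = 31.0
Q₃ − Q₂ > Q₂ − Q₁ ⇒ the upper half is more spread out ⇒ right-skewed.

right-skewed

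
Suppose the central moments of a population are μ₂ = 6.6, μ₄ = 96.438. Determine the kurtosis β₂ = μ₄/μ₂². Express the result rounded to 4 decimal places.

2.2139

μ₂² = 6.6² = 43.56000
μ₄/μ₂² = 96.438 / 43.56000 = 2.21391
β₂ ≈ 2.2139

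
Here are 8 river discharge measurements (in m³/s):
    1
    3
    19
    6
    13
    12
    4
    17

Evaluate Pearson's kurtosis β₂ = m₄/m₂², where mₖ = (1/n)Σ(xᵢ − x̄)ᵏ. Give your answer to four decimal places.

1.5226

x̄ = 9.3750
Σ(xᵢ − x̄)² = 321.8750 ⇒ m₂ = 40.23438
Σ(xᵢ − x̄)⁴ = 19718.5566 ⇒ m₄ = 2464.81958
m₂² = 1618.80493
β₂ = m₄/m₂² = 2464.81958 / 1618.80493 ≈ 1.5226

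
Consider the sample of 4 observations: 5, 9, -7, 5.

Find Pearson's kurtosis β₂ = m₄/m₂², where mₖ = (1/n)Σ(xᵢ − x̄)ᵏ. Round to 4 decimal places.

x̄ = 3.0000
Σ(xᵢ − x̄)² = 144.0000 ⇒ m₂ = 36.00000
Σ(xᵢ − x̄)⁴ = 11328.0000 ⇒ m₄ = 2832.00000
m₂² = 1296.00000
β₂ = m₄/m₂² = 2832.00000 / 1296.00000 ≈ 2.1852

2.1852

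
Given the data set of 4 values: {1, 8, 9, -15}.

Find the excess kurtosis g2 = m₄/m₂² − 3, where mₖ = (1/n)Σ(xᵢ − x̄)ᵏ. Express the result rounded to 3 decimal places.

-0.972

x̄ = 0.7500
Σ(xᵢ − x̄)² = 368.7500 ⇒ m₂ = 92.18750
Σ(xᵢ − x̄)⁴ = 68930.3281 ⇒ m₄ = 17232.58203
m₂² = 8498.53516
g2 = m₄/m₂² − 3 = 2.02771 − 3 ≈ -0.972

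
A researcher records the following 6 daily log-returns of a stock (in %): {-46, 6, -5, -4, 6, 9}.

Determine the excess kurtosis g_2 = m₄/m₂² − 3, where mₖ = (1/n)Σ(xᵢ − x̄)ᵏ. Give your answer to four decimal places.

0.6534

x̄ = -5.6667
Σ(xᵢ − x̄)² = 2117.3333 ⇒ m₂ = 352.88889
Σ(xᵢ − x̄)⁴ = 2729739.1111 ⇒ m₄ = 454956.51852
m₂² = 124530.56790
g_2 = m₄/m₂² − 3 = 3.65337 − 3 ≈ 0.6534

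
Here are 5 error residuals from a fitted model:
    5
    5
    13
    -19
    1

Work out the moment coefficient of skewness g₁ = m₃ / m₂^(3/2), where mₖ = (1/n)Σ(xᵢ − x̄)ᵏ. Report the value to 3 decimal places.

x̄ = (5 + 5 + 13 - 19 + 1) / 5 = 1.0000
deviations (xᵢ − x̄): 4.0000, 4.0000, 12.0000, -20.0000, 0.0000
Σ(xᵢ − x̄)² = 576.0000 ⇒ m₂ = 576.0000/5 = 115.20000
Σ(xᵢ − x̄)³ = -6144.0000 ⇒ m₃ = -6144.0000/5 = -1228.80000
m₂^(3/2) = 115.20000^(1.5) = 1236.45615
g₁ = m₃ / m₂^(3/2) = -1228.80000 / 1236.45615 ≈ -0.994

-0.994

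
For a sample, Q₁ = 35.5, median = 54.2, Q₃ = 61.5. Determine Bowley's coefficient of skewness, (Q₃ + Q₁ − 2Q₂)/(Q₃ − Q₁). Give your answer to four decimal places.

numerator: Q₃ + Q₁ − 2Q₂ = 61.5 + 35.5 − 2×54.2 = -11.4000
denominator: Q₃ − Q₁ = 61.5 − 35.5 = 26.0000
Bowley skewness = -11.4000 / 26.0000 ≈ -0.4385

-0.4385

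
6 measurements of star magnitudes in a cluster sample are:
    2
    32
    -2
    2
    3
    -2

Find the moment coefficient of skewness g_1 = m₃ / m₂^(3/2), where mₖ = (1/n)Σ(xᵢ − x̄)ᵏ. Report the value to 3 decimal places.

1.678

x̄ = (2 + 32 - 2 + 2 + 3 - 2) / 6 = 5.8333
deviations (xᵢ − x̄): -3.8333, 26.1667, -7.8333, -3.8333, -2.8333, -7.8333
Σ(xᵢ − x̄)² = 844.8333 ⇒ m₂ = 844.8333/6 = 140.80556
Σ(xᵢ − x̄)³ = 16819.4444 ⇒ m₃ = 16819.4444/6 = 2803.24074
m₂^(3/2) = 140.80556^(1.5) = 1670.82008
g_1 = m₃ / m₂^(3/2) = 2803.24074 / 1670.82008 ≈ 1.678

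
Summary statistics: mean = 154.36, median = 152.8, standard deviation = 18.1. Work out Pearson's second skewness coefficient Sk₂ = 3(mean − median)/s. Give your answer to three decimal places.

0.259

Sk₂ = 3(154.36 − 152.8) / 18.1 = 3 × 1.5600 / 18.1
    = 4.6800 / 18.1 ≈ 0.259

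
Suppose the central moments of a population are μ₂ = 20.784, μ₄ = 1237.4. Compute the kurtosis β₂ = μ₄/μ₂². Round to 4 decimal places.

μ₂² = 20.784² = 431.97466
μ₄/μ₂² = 1237.4 / 431.97466 = 2.86452
β₂ ≈ 2.8645

2.8645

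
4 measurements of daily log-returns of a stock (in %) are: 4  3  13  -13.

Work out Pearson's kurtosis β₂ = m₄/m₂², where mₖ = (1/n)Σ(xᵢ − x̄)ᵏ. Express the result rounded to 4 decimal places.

x̄ = 1.7500
Σ(xᵢ − x̄)² = 350.7500 ⇒ m₂ = 87.68750
Σ(xᵢ − x̄)⁴ = 63379.5781 ⇒ m₄ = 15844.89453
m₂² = 7689.09766
β₂ = m₄/m₂² = 15844.89453 / 7689.09766 ≈ 2.0607

2.0607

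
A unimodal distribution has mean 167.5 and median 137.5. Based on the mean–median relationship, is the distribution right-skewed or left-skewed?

right-skewed

mean − median = 167.5 − 137.5 = 30.0
mean > median ⇒ the longer tail is on the right ⇒ right-skewed (positively skewed).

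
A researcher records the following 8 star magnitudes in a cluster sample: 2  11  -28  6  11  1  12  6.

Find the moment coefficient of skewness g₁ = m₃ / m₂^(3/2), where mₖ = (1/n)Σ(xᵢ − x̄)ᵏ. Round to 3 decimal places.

-1.832

x̄ = (2 + 11 - 28 + 6 + 11 + 1 + 12 + 6) / 8 = 2.6250
deviations (xᵢ − x̄): -0.6250, 8.3750, -30.6250, 3.3750, 8.3750, -1.6250, 9.3750, 3.3750
Σ(xᵢ − x̄)² = 1191.8750 ⇒ m₂ = 1191.8750/8 = 148.98438
Σ(xᵢ − x̄)³ = -26651.7188 ⇒ m₃ = -26651.7188/8 = -3331.46484
m₂^(3/2) = 148.98438^(1.5) = 1818.49070
g₁ = m₃ / m₂^(3/2) = -3331.46484 / 1818.49070 ≈ -1.832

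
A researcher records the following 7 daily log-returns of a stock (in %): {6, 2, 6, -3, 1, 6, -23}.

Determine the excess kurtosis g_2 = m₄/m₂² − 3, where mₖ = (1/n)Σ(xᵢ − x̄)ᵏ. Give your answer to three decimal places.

1.223

x̄ = -0.7143
Σ(xᵢ − x̄)² = 647.4286 ⇒ m₂ = 92.48980
Σ(xᵢ − x̄)⁴ = 252851.5335 ⇒ m₄ = 36121.64765
m₂² = 8554.36235
g_2 = m₄/m₂² − 3 = 4.22260 − 3 ≈ 1.223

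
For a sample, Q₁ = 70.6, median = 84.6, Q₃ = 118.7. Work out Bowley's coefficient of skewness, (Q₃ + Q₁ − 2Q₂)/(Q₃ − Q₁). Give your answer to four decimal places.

numerator: Q₃ + Q₁ − 2Q₂ = 118.7 + 70.6 − 2×84.6 = 20.1000
denominator: Q₃ − Q₁ = 118.7 − 70.6 = 48.1000
Bowley skewness = 20.1000 / 48.1000 ≈ 0.4179

0.4179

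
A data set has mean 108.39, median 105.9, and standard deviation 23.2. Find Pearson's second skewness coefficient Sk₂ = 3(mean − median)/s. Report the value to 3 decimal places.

0.322

Sk₂ = 3(108.39 − 105.9) / 23.2 = 3 × 2.4900 / 23.2
    = 7.4700 / 23.2 ≈ 0.322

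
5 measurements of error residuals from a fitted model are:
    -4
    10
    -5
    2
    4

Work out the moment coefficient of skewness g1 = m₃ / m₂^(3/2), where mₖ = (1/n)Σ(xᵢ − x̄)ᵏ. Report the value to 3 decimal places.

0.282

x̄ = (-4 + 10 - 5 + 2 + 4) / 5 = 1.4000
deviations (xᵢ − x̄): -5.4000, 8.6000, -6.4000, 0.6000, 2.6000
Σ(xᵢ − x̄)² = 151.2000 ⇒ m₂ = 151.2000/5 = 30.24000
Σ(xᵢ − x̄)³ = 234.2400 ⇒ m₃ = 234.2400/5 = 46.84800
m₂^(3/2) = 30.24000^(1.5) = 166.29251
g1 = m₃ / m₂^(3/2) = 46.84800 / 166.29251 ≈ 0.282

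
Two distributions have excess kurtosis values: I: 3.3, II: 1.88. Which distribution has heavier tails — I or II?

I

Higher excess kurtosis ⇒ heavier tails relative to the normal distribution.
3.3 vs 1.88: the larger is 3.3, so I has heavier tails.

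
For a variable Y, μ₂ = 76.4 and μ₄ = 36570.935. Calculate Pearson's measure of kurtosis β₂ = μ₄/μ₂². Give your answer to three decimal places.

6.265

μ₂² = 76.4² = 5836.96000
μ₄/μ₂² = 36570.935 / 5836.96000 = 6.26541
β₂ ≈ 6.265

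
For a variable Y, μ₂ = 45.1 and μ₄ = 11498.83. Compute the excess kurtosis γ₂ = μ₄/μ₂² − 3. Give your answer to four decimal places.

μ₂² = 45.1² = 2034.01000
μ₄/μ₂² = 11498.83 / 2034.01000 = 5.65328
γ₂ = 5.65328 − 3 ≈ 2.6533

2.6533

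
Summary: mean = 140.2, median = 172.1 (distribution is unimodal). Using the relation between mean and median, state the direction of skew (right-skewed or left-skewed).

mean − median = 140.2 − 172.1 = -31.9
mean < median ⇒ the longer tail is on the left ⇒ left-skewed (negatively skewed).

left-skewed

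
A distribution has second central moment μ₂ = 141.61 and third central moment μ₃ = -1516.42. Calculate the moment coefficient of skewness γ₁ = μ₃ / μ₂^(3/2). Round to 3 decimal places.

σ = √μ₂ = √141.61 = 11.90000
σ³ = μ₂^(3/2) = 1685.15900
γ₁ = μ₃/σ³ = -1516.42 / 1685.15900 ≈ -0.900

-0.900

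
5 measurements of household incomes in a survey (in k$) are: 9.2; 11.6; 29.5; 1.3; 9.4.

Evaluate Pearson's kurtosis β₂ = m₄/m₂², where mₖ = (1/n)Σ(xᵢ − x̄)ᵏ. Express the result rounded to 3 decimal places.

x̄ = 12.2000
Σ(xᵢ − x̄)² = 435.3000 ⇒ m₂ = 87.06000
Σ(xᵢ − x̄)⁴ = 103832.9154 ⇒ m₄ = 20766.58308
m₂² = 7579.44360
β₂ = m₄/m₂² = 20766.58308 / 7579.44360 ≈ 2.740

2.740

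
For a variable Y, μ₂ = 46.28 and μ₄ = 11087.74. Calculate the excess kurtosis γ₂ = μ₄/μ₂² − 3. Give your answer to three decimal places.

μ₂² = 46.28² = 2141.83840
μ₄/μ₂² = 11087.74 / 2141.83840 = 5.17674
γ₂ = 5.17674 − 3 ≈ 2.177

2.177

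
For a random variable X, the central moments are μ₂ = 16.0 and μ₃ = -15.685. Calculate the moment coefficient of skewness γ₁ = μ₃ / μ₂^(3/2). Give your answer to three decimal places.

-0.245

σ = √μ₂ = √16.0 = 4.00000
σ³ = μ₂^(3/2) = 64.00000
γ₁ = μ₃/σ³ = -15.685 / 64.00000 ≈ -0.245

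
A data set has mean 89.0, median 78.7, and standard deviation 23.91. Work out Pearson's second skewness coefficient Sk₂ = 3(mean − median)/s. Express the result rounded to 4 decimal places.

Sk₂ = 3(89.0 − 78.7) / 23.91 = 3 × 10.3000 / 23.91
    = 30.9000 / 23.91 ≈ 1.2923

1.2923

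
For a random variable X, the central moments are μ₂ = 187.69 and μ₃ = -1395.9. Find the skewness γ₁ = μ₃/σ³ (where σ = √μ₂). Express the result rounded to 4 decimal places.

σ = √μ₂ = √187.69 = 13.70000
σ³ = μ₂^(3/2) = 2571.35300
γ₁ = μ₃/σ³ = -1395.9 / 2571.35300 ≈ -0.5429

-0.5429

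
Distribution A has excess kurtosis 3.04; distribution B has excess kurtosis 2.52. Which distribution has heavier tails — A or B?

A

Higher excess kurtosis ⇒ heavier tails relative to the normal distribution.
3.04 vs 2.52: the larger is 3.04, so A has heavier tails.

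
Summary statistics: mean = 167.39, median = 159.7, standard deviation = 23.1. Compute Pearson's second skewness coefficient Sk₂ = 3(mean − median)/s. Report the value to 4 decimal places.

0.9987

Sk₂ = 3(167.39 − 159.7) / 23.1 = 3 × 7.6900 / 23.1
    = 23.0700 / 23.1 ≈ 0.9987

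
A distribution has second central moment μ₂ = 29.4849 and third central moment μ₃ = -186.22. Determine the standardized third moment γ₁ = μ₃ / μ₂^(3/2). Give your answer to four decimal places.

-1.1631

σ = √μ₂ = √29.4849 = 5.43000
σ³ = μ₂^(3/2) = 160.10301
γ₁ = μ₃/σ³ = -186.22 / 160.10301 ≈ -1.1631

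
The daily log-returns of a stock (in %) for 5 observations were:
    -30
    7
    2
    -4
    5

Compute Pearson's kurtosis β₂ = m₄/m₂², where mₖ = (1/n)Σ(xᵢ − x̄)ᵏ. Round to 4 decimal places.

2.8697

x̄ = -4.0000
Σ(xᵢ − x̄)² = 914.0000 ⇒ m₂ = 182.80000
Σ(xᵢ − x̄)⁴ = 479474.0000 ⇒ m₄ = 95894.80000
m₂² = 33415.84000
β₂ = m₄/m₂² = 95894.80000 / 33415.84000 ≈ 2.8697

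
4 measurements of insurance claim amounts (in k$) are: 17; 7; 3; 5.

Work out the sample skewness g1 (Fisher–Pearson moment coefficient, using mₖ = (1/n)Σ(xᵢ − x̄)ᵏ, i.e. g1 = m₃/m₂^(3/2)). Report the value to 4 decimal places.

x̄ = (17 + 7 + 3 + 5) / 4 = 8.0000
deviations (xᵢ − x̄): 9.0000, -1.0000, -5.0000, -3.0000
Σ(xᵢ − x̄)² = 116.0000 ⇒ m₂ = 116.0000/4 = 29.00000
Σ(xᵢ − x̄)³ = 576.0000 ⇒ m₃ = 576.0000/4 = 144.00000
m₂^(3/2) = 29.00000^(1.5) = 156.16978
g1 = m₃ / m₂^(3/2) = 144.00000 / 156.16978 ≈ 0.9221

0.9221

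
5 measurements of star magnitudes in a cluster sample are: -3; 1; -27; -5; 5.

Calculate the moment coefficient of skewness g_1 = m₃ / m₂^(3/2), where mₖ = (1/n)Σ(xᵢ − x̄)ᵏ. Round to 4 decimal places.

x̄ = (-3 + 1 - 27 - 5 + 5) / 5 = -5.8000
deviations (xᵢ − x̄): 2.8000, 6.8000, -21.2000, 0.8000, 10.8000
Σ(xᵢ − x̄)² = 620.8000 ⇒ m₂ = 620.8000/5 = 124.16000
Σ(xᵢ − x̄)³ = -7931.5200 ⇒ m₃ = -7931.5200/5 = -1586.30400
m₂^(3/2) = 124.16000^(1.5) = 1383.47895
g_1 = m₃ / m₂^(3/2) = -1586.30400 / 1383.47895 ≈ -1.1466

-1.1466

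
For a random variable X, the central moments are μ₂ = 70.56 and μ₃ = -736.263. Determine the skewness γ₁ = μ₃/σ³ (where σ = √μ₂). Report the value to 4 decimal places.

σ = √μ₂ = √70.56 = 8.40000
σ³ = μ₂^(3/2) = 592.70400
γ₁ = μ₃/σ³ = -736.263 / 592.70400 ≈ -1.2422

-1.2422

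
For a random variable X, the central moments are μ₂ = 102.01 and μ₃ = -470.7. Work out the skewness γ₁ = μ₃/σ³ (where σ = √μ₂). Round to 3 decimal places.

-0.457

σ = √μ₂ = √102.01 = 10.10000
σ³ = μ₂^(3/2) = 1030.30100
γ₁ = μ₃/σ³ = -470.7 / 1030.30100 ≈ -0.457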